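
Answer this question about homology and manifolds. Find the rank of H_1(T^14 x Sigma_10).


pi_1(A x B) = pi_1(A) x pi_1(B); rank of abelianization = b_1.
b_1(T^14) = 14, b_1(Sigma_10) = 2*10 = 20.
b_1(product) = 14 + 20 = 34

34


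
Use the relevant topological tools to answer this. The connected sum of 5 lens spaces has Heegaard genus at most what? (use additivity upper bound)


Heegaard genus satisfies g(A#B) <= g(A) + g(B).
Each lens space has g = 1.
Upper bound: 5 * 1 = 5

5


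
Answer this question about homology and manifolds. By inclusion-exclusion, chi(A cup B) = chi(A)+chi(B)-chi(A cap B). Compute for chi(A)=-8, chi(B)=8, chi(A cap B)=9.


chi(A cup B) = chi(A) + chi(B) - chi(A cap B)
= -8 + (8) - (9)
= -9

-9


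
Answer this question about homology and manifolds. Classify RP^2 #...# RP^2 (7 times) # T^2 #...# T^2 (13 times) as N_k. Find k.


Since a >= 1, the sum is non-orientable; each T^2 can be replaced by RP^2 # RP^2 (since T^2#RP^2 = 3RP^2).
Total crosscaps k = 7 + 2*13 = 33.
Check via chi: chi = 7*1 + 13*0 - (7+13-1)*2 = -31 = 2 - k = -31. Consistent.

33


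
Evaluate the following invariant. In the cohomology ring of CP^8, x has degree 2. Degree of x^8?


|x| = 2 in H^*(CP^n).
|x^8| = 8 * |x| = 8 * 2 = 16

16


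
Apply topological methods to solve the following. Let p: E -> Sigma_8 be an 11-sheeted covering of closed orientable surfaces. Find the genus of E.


For an n-sheeted cover: chi(E) = n * chi(B).
chi(Sigma_8) = 2 - 2*8 = -14.
chi(E) = 11 * (-14) = -154.
genus(E) = (2 - chi(E))/2 = (2 - (-154))/2 = 156/2 = 78

78


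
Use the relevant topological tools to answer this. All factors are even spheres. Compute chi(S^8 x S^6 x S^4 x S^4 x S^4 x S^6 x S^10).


chi is multiplicative: chi(X x Y) = chi(X) chi(Y).
Each even-dim sphere has chi = 2. There are 7 factors.
chi = 2^7 = 128

128


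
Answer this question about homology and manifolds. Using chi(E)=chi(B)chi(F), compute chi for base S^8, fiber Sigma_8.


chi(S^8) = 2 (n even), chi(Sigma_8) = 2 - 2*8 = -14.
chi(E) = 2 * (-14) = -28

-28


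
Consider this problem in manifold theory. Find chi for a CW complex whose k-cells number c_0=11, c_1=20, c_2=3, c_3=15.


chi = sum_k (-1)^k c_k.
= (-1)^0*11 + (-1)^1*20 + (-1)^2*3 + (-1)^3*15
= (11) + (-20) + (3) + (-15)
= -21

-21


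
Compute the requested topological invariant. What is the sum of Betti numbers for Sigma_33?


For Sigma_33: b_0 = 1, b_1 = 2g = 66, b_2 = 1.
Total = 1 + 66 + 1 = 68

68


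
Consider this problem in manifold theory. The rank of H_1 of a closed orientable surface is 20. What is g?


For a closed orientable surface: b_1 = 2g.
20 = 2g
g = 20 / 2 = 10

10


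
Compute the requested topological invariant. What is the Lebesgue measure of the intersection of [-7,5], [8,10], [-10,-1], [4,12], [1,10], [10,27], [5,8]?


Intersection = [max(a_i), min(b_i)] = [10, -1].
Since 10 > -1, the intersection is empty.
Length = 0

0


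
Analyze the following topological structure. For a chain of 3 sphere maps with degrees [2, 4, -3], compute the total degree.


Degree is multiplicative: deg(composition) = product of degrees.
= (2) * (4) * (-3) = -24

-24


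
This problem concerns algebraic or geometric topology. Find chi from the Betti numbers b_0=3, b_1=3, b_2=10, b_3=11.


chi = sum_k (-1)^k b_k.
= (3) + (-3) + (10) + (-11)
= -1

-1


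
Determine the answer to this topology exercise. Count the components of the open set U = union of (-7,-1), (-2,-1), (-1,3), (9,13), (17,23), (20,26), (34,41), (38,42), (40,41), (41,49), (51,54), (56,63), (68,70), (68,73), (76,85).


Sort and merge overlapping open intervals.
Merged: (-7,-1), (-1,3), (9,13), (17,26), (34,49), (51,54), (56,63), (68,73), (76,85).
Number of components = 9

9


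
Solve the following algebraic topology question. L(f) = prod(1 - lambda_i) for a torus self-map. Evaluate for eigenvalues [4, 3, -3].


For a torus self-map: L(f) = det(I - A) where A acts on H_1.
L(f) = (1-4) * (1-3) * (1--3) = -3 * -2 * 4 = 24

24


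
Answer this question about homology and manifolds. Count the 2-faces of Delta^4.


Delta^4 has 4+1 vertices. A 2-face is a choice of 2+1 vertices.
f_2 = C(4+1, 2+1) = C(5,3) = 10

10


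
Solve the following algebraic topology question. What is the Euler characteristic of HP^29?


HP^29 has one cell in each dimension 0, 4, ..., 4*29 (29+1 cells, all even-dim).
chi = 29 + 1 = 30

30


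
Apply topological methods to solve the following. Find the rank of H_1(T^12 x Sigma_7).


pi_1(A x B) = pi_1(A) x pi_1(B); rank of abelianization = b_1.
b_1(T^12) = 12, b_1(Sigma_7) = 2*7 = 14.
b_1(product) = 12 + 14 = 26

26


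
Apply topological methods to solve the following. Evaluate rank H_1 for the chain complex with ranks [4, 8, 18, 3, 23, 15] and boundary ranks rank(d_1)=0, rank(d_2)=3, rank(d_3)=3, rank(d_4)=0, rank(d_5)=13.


rank H_k = rank(ker d_k) - rank(im d_{k+1}).
rank(ker d_1) = rank(C_1) - rank(d_1) = 8 - 0 = 8.
rank(im d_{1+1}) = 3.
rank H_1 = 8 - 3 = 5

5


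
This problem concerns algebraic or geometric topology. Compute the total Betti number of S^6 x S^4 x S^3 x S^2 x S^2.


Total Betti number is multiplicative under products.
Each S^d (d>=1) has total Betti number 2.
There are 5 sphere factors.
Total = 2^5 = 32

32


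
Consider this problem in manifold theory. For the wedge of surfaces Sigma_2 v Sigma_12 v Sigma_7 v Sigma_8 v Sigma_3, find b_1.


For a wedge X v Y: reduced H_k(X v Y) = H_k(X) + H_k(Y).
Each Sigma_g contributes b_1 = 2g.
b_1 = 4 + 24 + 14 + 16 + 6 = 64

64


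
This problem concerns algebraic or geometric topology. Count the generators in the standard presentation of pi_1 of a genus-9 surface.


Standard presentation: pi_1(Sigma_g) = <a_1,b_1,...,a_g,b_g | [a_1,b_1]...[a_g,b_g] = 1>.
Number of generators = 2g = 2*9 = 18

18


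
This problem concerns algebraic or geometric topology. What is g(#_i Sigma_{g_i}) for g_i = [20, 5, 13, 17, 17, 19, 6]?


Genus is additive under connected sum of orientable surfaces.
g = 20 + 5 + 13 + 17 + 17 + 19 + 6 = 97

97


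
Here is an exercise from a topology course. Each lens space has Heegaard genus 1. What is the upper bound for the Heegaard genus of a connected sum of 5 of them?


Heegaard genus satisfies g(A#B) <= g(A) + g(B).
Each lens space has g = 1.
Upper bound: 5 * 1 = 5

5


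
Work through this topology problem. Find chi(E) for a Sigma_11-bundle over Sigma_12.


For a fiber bundle F -> E -> B (with CW structure): chi(E) = chi(B) * chi(F).
chi(Sigma_12) = -22, chi(Sigma_11) = -20.
chi(E) = (-22) * (-20) = 440

440


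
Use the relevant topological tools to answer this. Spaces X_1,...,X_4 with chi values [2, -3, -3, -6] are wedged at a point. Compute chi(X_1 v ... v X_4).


chi(A v B) = chi(A) + chi(B) - 1 (one point identified).
For 4 spaces: chi = (sum chi_i) - (4 - 1).
sum = -10; chi = -10 - 3 = -13

-13


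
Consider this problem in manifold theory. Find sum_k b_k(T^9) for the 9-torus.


b_k(T^9) = C(9,k), so the sum over k is sum_k C(9,k) = 2^9.
Total = 2^9 = 512

512


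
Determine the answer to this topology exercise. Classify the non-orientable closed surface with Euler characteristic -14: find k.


chi = 2 - k for closed non-orientable surfaces with k crosscaps.
-14 = 2 - k
k = 2 - (-14) = 16

16


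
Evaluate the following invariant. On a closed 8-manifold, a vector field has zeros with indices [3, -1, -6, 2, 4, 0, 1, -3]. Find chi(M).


Poincare-Hopf: chi(M) = sum of indices of zeros.
chi = (3) + (-1) + (-6) + (2) + (4) + (0) + (1) + (-3) = 0

0


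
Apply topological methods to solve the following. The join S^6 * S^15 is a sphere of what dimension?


Join of spheres: S^m * S^n = S^{m+n+1}.
dim = 6 + 15 + 1 = 22

22


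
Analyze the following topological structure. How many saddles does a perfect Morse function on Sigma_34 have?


A perfect Morse function has m_k = b_k.
For Sigma_34: b_0=1, b_1=2g=68, b_2=1.
Saddles m_1 = 2g = 68

68


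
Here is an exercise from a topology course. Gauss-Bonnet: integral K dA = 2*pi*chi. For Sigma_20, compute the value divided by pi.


Gauss-Bonnet: integral K dA = 2*pi*chi(M).
chi(Sigma_20) = 2 - 2*20 = -38.
(integral K dA)/pi = 2*chi = 2*(-38) = -76

-76


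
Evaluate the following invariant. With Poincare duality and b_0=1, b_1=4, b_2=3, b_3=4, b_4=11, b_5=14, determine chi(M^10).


By Poincare duality b_k = b_{10-k}, so full Betti numbers: b_0=1, b_1=4, b_2=3, b_3=4, b_4=11, b_5=14, b_6=11, b_7=4, b_8=3, b_9=4, b_10=1.
chi = sum (-1)^k b_k = 0

0


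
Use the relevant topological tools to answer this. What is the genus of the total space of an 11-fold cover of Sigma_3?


For an n-sheeted cover: chi(E) = n * chi(B).
chi(Sigma_3) = 2 - 2*3 = -4.
chi(E) = 11 * (-4) = -44.
genus(E) = (2 - chi(E))/2 = (2 - (-44))/2 = 46/2 = 23

23


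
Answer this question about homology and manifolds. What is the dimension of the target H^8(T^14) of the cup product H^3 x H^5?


Cup product: H^p x H^q -> H^{p+q}; here p+q = 3+5 = 8.
rank H^k(T^n) = C(n,k).
C(14,8) = 3003

3003


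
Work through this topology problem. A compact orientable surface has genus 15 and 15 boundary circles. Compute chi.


For a compact orientable surface with genus g and b boundary components: chi = 2 - 2g - b.
chi = 2 - 2*15 - 15 = 2 - 30 - 15 = -43

-43


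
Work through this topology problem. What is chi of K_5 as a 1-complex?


K_5: V = 5, E = C(5,2) = 10.
chi = V - E = 5 - 10 = -5

-5


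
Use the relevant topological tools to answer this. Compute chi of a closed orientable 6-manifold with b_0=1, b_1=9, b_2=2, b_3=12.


By Poincare duality b_k = b_{6-k}, so full Betti numbers: b_0=1, b_1=9, b_2=2, b_3=12, b_4=2, b_5=9, b_6=1.
chi = sum (-1)^k b_k = -24

-24


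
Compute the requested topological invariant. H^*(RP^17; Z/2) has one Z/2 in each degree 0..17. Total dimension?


H^k(RP^17; Z/2) = Z/2 for each 0 <= k <= 17.
Total dimension = 17 + 1 = 18

18


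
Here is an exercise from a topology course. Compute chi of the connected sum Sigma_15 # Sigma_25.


chi(Sigma_15) = 2 - 2*15 = -28
chi(Sigma_25) = 2 - 2*25 = -48
For surfaces: chi(A#B) = chi(A) + chi(B) - 2.
chi = -28 + -48 - 2 = -78

-78


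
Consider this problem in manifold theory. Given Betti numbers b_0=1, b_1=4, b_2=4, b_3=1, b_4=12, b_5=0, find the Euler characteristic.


chi = sum_k (-1)^k b_k.
= (1) + (-4) + (4) + (-1) + (12) + (0)
= 12

12


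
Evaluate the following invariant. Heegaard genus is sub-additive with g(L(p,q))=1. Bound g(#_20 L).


Heegaard genus satisfies g(A#B) <= g(A) + g(B).
Each lens space has g = 1.
Upper bound: 20 * 1 = 20

20


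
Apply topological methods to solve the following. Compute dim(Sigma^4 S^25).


Each suspension raises dimension by 1: Sigma S^n = S^{n+1}.
Sigma^4 S^25 = S^{25+4} = S^29

29


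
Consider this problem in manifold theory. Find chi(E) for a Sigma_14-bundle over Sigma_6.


For a fiber bundle F -> E -> B (with CW structure): chi(E) = chi(B) * chi(F).
chi(Sigma_6) = -10, chi(Sigma_14) = -26.
chi(E) = (-10) * (-26) = 260

260


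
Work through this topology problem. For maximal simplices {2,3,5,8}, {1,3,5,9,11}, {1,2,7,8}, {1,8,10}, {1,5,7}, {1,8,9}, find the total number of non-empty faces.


Each maximal simplex on m vertices has 2^m - 1 nonempty faces.
Take the union (dedupe shared faces).
Total distinct faces = 62

62


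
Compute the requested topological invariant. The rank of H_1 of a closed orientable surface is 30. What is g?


For a closed orientable surface: b_1 = 2g.
30 = 2g
g = 30 / 2 = 15

15


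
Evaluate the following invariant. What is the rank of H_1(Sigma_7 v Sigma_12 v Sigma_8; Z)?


For a wedge X v Y: reduced H_k(X v Y) = H_k(X) + H_k(Y).
Each Sigma_g contributes b_1 = 2g.
b_1 = 14 + 24 + 16 = 54

54


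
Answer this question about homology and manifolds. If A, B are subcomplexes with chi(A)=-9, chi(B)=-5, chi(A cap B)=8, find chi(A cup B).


chi(A cup B) = chi(A) + chi(B) - chi(A cap B)
= -9 + (-5) - (8)
= -22

-22


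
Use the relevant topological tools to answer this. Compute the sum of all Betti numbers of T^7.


b_k(T^7) = C(7,k), so the sum over k is sum_k C(7,k) = 2^7.
Total = 2^7 = 128

128


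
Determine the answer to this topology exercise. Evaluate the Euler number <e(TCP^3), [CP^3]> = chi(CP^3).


For any closed oriented manifold, <e(TM),[M]> = chi(M).
chi(CP^3) = 3+1 = 4

4


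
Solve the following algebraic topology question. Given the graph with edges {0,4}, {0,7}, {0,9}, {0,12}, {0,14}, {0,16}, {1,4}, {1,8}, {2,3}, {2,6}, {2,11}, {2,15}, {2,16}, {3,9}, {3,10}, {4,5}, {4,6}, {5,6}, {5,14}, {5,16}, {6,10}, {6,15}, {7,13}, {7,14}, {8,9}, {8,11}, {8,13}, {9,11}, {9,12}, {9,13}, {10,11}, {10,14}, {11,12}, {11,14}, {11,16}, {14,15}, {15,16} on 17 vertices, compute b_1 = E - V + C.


b_1 = E - V + (number of components).
E = 37, V = 17, components = 1.
b_1 = 37 - 17 + 1 = 21

21


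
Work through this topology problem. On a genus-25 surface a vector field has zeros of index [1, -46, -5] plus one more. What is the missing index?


Poincare-Hopf: sum of indices = chi(M).
chi(Sigma_25) = 2 - 2*25 = -48.
Sum of known indices = -50.
x = chi - (sum known) = -48 - (-50) = 2

2


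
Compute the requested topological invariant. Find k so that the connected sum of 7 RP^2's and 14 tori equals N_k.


Since a >= 1, the sum is non-orientable; each T^2 can be replaced by RP^2 # RP^2 (since T^2#RP^2 = 3RP^2).
Total crosscaps k = 7 + 2*14 = 35.
Check via chi: chi = 7*1 + 14*0 - (7+14-1)*2 = -33 = 2 - k = -33. Consistent.

35


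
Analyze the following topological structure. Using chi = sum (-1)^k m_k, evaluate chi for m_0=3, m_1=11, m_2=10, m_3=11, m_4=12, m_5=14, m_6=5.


Morse theory: chi(M) = sum_k (-1)^k m_k where m_k = #(index-k critical points).
= (3) + (-11) + (10) + (-11) + (12) + (-14) + (5) = -6

-6


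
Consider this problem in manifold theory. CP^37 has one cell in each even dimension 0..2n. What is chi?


CP^37 has one cell in each even dimension 0, 2, ..., 2*37 (37+1 cells total).
All cells are even-dimensional, so chi = number of cells.
chi = 37 + 1 = 38

38


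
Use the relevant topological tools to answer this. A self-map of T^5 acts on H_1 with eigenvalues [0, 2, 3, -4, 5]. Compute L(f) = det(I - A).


For a torus self-map: L(f) = det(I - A) where A acts on H_1.
L(f) = (1-0) * (1-2) * (1-3) * (1--4) * (1-5) = 1 * -1 * -2 * 5 * -4 = -40

-40


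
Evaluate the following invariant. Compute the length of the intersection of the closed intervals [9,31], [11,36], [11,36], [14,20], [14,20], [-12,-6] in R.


Intersection = [max(a_i), min(b_i)] = [14, -6].
Since 14 > -6, the intersection is empty.
Length = 0

0


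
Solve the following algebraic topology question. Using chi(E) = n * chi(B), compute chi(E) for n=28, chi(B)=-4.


For a finite covering: chi(E) = (number of sheets) * chi(B).
chi(E) = 28 * (-4) = -112

-112


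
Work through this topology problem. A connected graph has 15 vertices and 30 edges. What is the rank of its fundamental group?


For a connected graph: rank(pi_1) = b_1 = E - V + 1 = 1 - chi.
chi = V - E = 15 - 30 = -15.
rank = 1 - (-15) = 30 - 15 + 1 = 16

16


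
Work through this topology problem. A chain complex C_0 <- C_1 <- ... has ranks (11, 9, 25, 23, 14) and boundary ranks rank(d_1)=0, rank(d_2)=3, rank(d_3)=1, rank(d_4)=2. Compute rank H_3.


rank H_k = rank(ker d_k) - rank(im d_{k+1}).
rank(ker d_3) = rank(C_3) - rank(d_3) = 23 - 1 = 22.
rank(im d_{3+1}) = 2.
rank H_3 = 22 - 2 = 20

20


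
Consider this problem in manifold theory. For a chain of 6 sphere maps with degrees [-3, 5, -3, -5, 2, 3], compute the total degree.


Degree is multiplicative: deg(composition) = product of degrees.
= (-3) * (5) * (-3) * (-5) * (2) * (3) = -1350

-1350


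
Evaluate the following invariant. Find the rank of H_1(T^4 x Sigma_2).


pi_1(A x B) = pi_1(A) x pi_1(B); rank of abelianization = b_1.
b_1(T^4) = 4, b_1(Sigma_2) = 2*2 = 4.
b_1(product) = 4 + 4 = 8

8


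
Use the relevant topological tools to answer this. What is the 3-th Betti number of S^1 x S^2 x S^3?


Each S^d has Poincare polynomial 1 + t^d.
The product S^1 x S^2 x S^3 has Poincare polynomial prod(1+t^d_i).
Expanding: b_0=1, b_1=1, b_2=1, b_3=2, b_4=1, b_5=1, b_6=1.
b_3 = 2

2


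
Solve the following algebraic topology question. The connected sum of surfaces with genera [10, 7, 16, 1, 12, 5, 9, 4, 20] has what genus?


Genus is additive under connected sum of orientable surfaces.
g = 10 + 7 + 16 + 1 + 12 + 5 + 9 + 4 + 20 = 84

84


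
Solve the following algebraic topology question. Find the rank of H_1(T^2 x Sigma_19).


pi_1(A x B) = pi_1(A) x pi_1(B); rank of abelianization = b_1.
b_1(T^2) = 2, b_1(Sigma_19) = 2*19 = 38.
b_1(product) = 2 + 38 = 40

40


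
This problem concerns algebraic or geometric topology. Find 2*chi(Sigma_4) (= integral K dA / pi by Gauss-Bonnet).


Gauss-Bonnet: integral K dA = 2*pi*chi(M).
chi(Sigma_4) = 2 - 2*4 = -6.
(integral K dA)/pi = 2*chi = 2*(-6) = -12

-12


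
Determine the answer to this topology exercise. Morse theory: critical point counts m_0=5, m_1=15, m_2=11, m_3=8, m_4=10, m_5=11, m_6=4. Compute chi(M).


Morse theory: chi(M) = sum_k (-1)^k m_k where m_k = #(index-k critical points).
= (5) + (-15) + (11) + (-8) + (10) + (-11) + (4) = -4

-4


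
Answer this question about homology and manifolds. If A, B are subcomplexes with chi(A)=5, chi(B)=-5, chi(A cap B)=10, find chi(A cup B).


chi(A cup B) = chi(A) + chi(B) - chi(A cap B)
= 5 + (-5) - (10)
= -10

-10


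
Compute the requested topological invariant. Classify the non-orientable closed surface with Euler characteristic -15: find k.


chi = 2 - k for closed non-orientable surfaces with k crosscaps.
-15 = 2 - k
k = 2 - (-15) = 17

17


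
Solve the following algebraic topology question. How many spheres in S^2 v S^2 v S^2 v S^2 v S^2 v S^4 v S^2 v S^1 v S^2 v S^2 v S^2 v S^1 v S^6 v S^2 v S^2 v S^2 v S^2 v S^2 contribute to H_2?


For a wedge of spheres, H_k (k>0) is free on one generator per sphere of dimension k.
Spheres of dimension 2: count = 14.
b_2 = 14

14


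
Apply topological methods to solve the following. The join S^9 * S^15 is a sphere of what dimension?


Join of spheres: S^m * S^n = S^{m+n+1}.
dim = 9 + 15 + 1 = 25

25


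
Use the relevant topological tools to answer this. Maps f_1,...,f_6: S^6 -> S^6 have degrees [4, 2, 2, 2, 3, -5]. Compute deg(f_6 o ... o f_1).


Degree is multiplicative: deg(composition) = product of degrees.
= (4) * (2) * (2) * (2) * (3) * (-5) = -480

-480


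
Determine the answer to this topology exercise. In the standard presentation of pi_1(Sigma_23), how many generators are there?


Standard presentation: pi_1(Sigma_g) = <a_1,b_1,...,a_g,b_g | [a_1,b_1]...[a_g,b_g] = 1>.
Number of generators = 2g = 2*23 = 46

46


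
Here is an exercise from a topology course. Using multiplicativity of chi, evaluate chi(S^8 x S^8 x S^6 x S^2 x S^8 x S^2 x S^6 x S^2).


chi is multiplicative: chi(X x Y) = chi(X) chi(Y).
Each even-dim sphere has chi = 2. There are 8 factors.
chi = 2^8 = 256

256


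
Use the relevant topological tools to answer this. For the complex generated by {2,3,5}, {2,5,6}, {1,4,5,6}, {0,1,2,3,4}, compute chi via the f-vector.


Enumerate all faces; f-vector: f_0=7, f_1=18, f_2=16, f_3=6, f_4=1.
chi = sum (-1)^k f_k = 0

0


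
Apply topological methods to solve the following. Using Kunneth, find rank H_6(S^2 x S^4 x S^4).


Each S^d has Poincare polynomial 1 + t^d.
The product S^2 x S^4 x S^4 has Poincare polynomial prod(1+t^d_i).
Expanding: b_0=1, b_2=1, b_4=2, b_6=2, b_8=1, b_10=1.
b_6 = 2

2


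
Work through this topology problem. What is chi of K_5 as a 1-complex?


K_5: V = 5, E = C(5,2) = 10.
chi = V - E = 5 - 10 = -5

-5


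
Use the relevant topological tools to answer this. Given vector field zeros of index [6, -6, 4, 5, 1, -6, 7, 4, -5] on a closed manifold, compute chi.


Poincare-Hopf: chi(M) = sum of indices of zeros.
chi = (6) + (-6) + (4) + (5) + (1) + (-6) + (7) + (4) + (-5) = 10

10


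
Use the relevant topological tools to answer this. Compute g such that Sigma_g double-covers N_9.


chi(N_9) = 2 - 9 = -7.
Double cover: chi(Sigma_g) = 2 * chi(N_9) = 2*(-7) = -14.
2 - 2g = -14, so g = (2 - (-14))/2 = 16/2 = 8

8


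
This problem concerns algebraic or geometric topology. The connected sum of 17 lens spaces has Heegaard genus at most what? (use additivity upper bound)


Heegaard genus satisfies g(A#B) <= g(A) + g(B).
Each lens space has g = 1.
Upper bound: 17 * 1 = 17

17


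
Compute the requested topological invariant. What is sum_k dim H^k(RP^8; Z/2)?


H^k(RP^8; Z/2) = Z/2 for each 0 <= k <= 8.
Total dimension = 8 + 1 = 9

9


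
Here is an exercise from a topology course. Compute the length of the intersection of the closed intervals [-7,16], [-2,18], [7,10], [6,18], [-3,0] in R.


Intersection = [max(a_i), min(b_i)] = [7, 0].
Since 7 > 0, the intersection is empty.
Length = 0

0


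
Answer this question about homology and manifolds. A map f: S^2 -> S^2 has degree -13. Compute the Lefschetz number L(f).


On S^2: L(f) = tr(f_0*) + (-1)^2 tr(f_2*) = 1 + (-1)^2 * deg(f).
L(f) = 1 + (-1)^2 * -13 = 1 + -13 = -12

-12


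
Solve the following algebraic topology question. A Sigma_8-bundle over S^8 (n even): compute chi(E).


chi(S^8) = 2 (n even), chi(Sigma_8) = 2 - 2*8 = -14.
chi(E) = 2 * (-14) = -28

-28


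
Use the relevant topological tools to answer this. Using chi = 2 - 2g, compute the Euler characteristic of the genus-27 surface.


For a closed orientable surface of genus g: chi = 2 - 2g.
Here g = 27.
chi = 2 - 2*27 = 2 - 54 = -52

-52


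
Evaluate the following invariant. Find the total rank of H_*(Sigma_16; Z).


For Sigma_16: b_0 = 1, b_1 = 2g = 32, b_2 = 1.
Total = 1 + 32 + 1 = 34

34


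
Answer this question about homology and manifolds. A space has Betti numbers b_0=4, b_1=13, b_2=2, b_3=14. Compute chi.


chi = sum_k (-1)^k b_k.
= (4) + (-13) + (2) + (-14)
= -21

-21


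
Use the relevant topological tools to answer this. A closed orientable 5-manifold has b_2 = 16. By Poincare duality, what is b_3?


Poincare duality for closed orientable n-manifolds: b_k = b_{n-k}.
Here n = 5, so b_3 = b_2 = 16

16


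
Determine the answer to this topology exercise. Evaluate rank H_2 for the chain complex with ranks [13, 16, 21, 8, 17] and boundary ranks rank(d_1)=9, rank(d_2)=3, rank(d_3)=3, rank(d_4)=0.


rank H_k = rank(ker d_k) - rank(im d_{k+1}).
rank(ker d_2) = rank(C_2) - rank(d_2) = 21 - 3 = 18.
rank(im d_{2+1}) = 3.
rank H_2 = 18 - 3 = 15

15


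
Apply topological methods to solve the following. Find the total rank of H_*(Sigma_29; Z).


For Sigma_29: b_0 = 1, b_1 = 2g = 58, b_2 = 1.
Total = 1 + 58 + 1 = 60

60


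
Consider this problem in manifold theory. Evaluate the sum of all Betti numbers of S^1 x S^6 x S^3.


Total Betti number is multiplicative under products.
Each S^d (d>=1) has total Betti number 2.
There are 3 sphere factors.
Total = 2^3 = 8

8


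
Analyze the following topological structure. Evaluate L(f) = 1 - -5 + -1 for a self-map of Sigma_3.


L(f) = tr(f_0*) - tr(f_1*) + tr(f_2*).
= 1 - (-5) + (-1)
= 5

5


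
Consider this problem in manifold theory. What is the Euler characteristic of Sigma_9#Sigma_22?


chi(Sigma_9) = 2 - 2*9 = -16
chi(Sigma_22) = 2 - 2*22 = -42
For surfaces: chi(A#B) = chi(A) + chi(B) - 2.
chi = -16 + -42 - 2 = -60

-60


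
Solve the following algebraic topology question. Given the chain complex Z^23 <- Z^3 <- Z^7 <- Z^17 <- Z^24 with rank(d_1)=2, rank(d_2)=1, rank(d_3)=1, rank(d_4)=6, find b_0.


rank H_k = rank(ker d_k) - rank(im d_{k+1}).
rank(ker d_0) = rank(C_0) - rank(d_0) = 23 - 0 = 23.
rank(im d_{0+1}) = 2.
rank H_0 = 23 - 2 = 21

21


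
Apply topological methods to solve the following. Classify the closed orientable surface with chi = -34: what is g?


chi = 2 - 2g for closed orientable surfaces.
-34 = 2 - 2g
2g = 2 - (-34) = 36
g = 18

18


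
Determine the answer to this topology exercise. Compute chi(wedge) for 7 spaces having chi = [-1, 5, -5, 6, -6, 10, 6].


chi(A v B) = chi(A) + chi(B) - 1 (one point identified).
For 7 spaces: chi = (sum chi_i) - (7 - 1).
sum = 15; chi = 15 - 6 = 9

9


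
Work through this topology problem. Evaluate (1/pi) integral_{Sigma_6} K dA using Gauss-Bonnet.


Gauss-Bonnet: integral K dA = 2*pi*chi(M).
chi(Sigma_6) = 2 - 2*6 = -10.
(integral K dA)/pi = 2*chi = 2*(-10) = -20

-20


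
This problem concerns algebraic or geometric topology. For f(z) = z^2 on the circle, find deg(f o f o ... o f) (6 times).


deg(f) = 2. Degree is multiplicative: deg(f^6) = (deg f)^6.
deg(f^6) = (2)^6 = 64

64


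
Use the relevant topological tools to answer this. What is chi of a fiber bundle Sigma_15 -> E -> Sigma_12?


For a fiber bundle F -> E -> B (with CW structure): chi(E) = chi(B) * chi(F).
chi(Sigma_12) = -22, chi(Sigma_15) = -28.
chi(E) = (-22) * (-28) = 616

616


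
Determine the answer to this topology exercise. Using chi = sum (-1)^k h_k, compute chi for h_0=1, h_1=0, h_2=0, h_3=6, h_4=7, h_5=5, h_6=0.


Handles of index k contribute (-1)^k to chi (same as CW cells).
chi = (1) + (0) + (0) + (-6) + (7) + (-5) + (0) = -3

-3


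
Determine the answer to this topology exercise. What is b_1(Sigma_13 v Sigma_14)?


For a wedge: H_1(A v B) = H_1(A) + H_1(B).
b_1(Sigma_13) = 26, b_1(Sigma_14) = 28.
b_1 = 26 + 28 = 54

54


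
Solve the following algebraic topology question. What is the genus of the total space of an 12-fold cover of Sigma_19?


For an n-sheeted cover: chi(E) = n * chi(B).
chi(Sigma_19) = 2 - 2*19 = -36.
chi(E) = 12 * (-36) = -432.
genus(E) = (2 - chi(E))/2 = (2 - (-432))/2 = 434/2 = 217

217


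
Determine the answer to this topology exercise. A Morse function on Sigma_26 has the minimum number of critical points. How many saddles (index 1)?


A perfect Morse function has m_k = b_k.
For Sigma_26: b_0=1, b_1=2g=52, b_2=1.
Saddles m_1 = 2g = 52

52


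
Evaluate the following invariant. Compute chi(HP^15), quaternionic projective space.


HP^15 has one cell in each dimension 0, 4, ..., 4*15 (15+1 cells, all even-dim).
chi = 15 + 1 = 16

16


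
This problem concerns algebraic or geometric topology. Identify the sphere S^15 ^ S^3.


S^m ^ S^n = S^{m+n}.
k = 15 + 3 = 18

18


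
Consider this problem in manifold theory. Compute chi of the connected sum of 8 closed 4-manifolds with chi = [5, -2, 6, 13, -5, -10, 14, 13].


For n-manifolds: chi(A#B) = chi(A) + chi(B) - chi(S^4).
chi(S^4) = 1 + (-1)^4 = 2.
chi(#) = (sum chi_i) - (8-1)*chi(S^4) = 34 - 7*2 = 20

20


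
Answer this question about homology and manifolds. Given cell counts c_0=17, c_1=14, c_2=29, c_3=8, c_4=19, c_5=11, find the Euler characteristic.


chi = sum_k (-1)^k c_k.
= (-1)^0*17 + (-1)^1*14 + (-1)^2*29 + (-1)^3*8 + (-1)^4*19 + (-1)^5*11
= (17) + (-14) + (29) + (-8) + (19) + (-11)
= 32

32


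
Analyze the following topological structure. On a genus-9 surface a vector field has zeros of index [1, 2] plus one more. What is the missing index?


Poincare-Hopf: sum of indices = chi(M).
chi(Sigma_9) = 2 - 2*9 = -16.
Sum of known indices = 3.
x = chi - (sum known) = -16 - (3) = -19

-19


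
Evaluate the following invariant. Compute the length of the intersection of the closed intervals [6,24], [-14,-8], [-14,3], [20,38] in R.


Intersection = [max(a_i), min(b_i)] = [20, -8].
Since 20 > -8, the intersection is empty.
Length = 0

0


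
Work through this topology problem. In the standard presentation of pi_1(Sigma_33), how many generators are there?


Standard presentation: pi_1(Sigma_g) = <a_1,b_1,...,a_g,b_g | [a_1,b_1]...[a_g,b_g] = 1>.
Number of generators = 2g = 2*33 = 66

66


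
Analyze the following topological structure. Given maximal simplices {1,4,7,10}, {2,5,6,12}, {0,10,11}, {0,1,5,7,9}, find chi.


Enumerate all faces; f-vector: f_0=11, f_1=24, f_2=19, f_3=7, f_4=1.
chi = sum (-1)^k f_k = 0

0


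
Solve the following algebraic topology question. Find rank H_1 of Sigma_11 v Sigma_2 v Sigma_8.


For a wedge X v Y: reduced H_k(X v Y) = H_k(X) + H_k(Y).
Each Sigma_g contributes b_1 = 2g.
b_1 = 22 + 4 + 16 = 42

42


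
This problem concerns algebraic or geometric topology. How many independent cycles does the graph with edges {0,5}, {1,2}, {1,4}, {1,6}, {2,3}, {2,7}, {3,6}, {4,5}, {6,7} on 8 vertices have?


b_1 = E - V + (number of components).
E = 9, V = 8, components = 1.
b_1 = 9 - 8 + 1 = 2

2


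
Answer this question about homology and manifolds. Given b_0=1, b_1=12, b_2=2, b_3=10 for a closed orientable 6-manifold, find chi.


By Poincare duality b_k = b_{6-k}, so full Betti numbers: b_0=1, b_1=12, b_2=2, b_3=10, b_4=2, b_5=12, b_6=1.
chi = sum (-1)^k b_k = -28

-28


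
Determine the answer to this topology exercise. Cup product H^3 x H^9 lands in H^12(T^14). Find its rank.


Cup product: H^p x H^q -> H^{p+q}; here p+q = 3+9 = 12.
rank H^k(T^n) = C(n,k).
C(14,12) = 91

91


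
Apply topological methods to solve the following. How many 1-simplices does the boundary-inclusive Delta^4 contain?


Delta^4 has 4+1 vertices. A 1-face is a choice of 1+1 vertices.
f_1 = C(4+1, 1+1) = C(5,2) = 10

10


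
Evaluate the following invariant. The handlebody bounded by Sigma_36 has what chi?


A genus-g handlebody deformation retracts to a wedge of g circles.
chi(vee_g S^1) = 1 - g.
chi(H_36) = 1 - 36 = -35

-35


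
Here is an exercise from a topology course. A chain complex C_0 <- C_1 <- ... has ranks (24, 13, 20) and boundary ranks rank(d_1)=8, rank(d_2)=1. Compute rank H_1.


rank H_k = rank(ker d_k) - rank(im d_{k+1}).
rank(ker d_1) = rank(C_1) - rank(d_1) = 13 - 8 = 5.
rank(im d_{1+1}) = 1.
rank H_1 = 5 - 1 = 4

4


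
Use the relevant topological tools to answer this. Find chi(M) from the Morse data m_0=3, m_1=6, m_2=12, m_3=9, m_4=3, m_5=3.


Morse theory: chi(M) = sum_k (-1)^k m_k where m_k = #(index-k critical points).
= (3) + (-6) + (12) + (-9) + (3) + (-3) = 0

0


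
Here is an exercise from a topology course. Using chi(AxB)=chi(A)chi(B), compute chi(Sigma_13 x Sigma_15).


chi(Sigma_13) = 2 - 2*13 = -24
chi(Sigma_15) = 2 - 2*15 = -28
chi(product) = (-24) * (-28) = 672

672


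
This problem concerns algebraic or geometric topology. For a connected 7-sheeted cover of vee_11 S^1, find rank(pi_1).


Nielsen-Schreier: an index-n subgroup of F_r is free of rank 1 + n(r-1).
Equivalently: chi(cover) = n*chi(base); chi(vee_r S^1) = 1 - 11 = -10.
chi(E) = 7*(-10) = -70; rank = 1 - chi(E) = 1 - (-70) = 71.
rank = 1 + 7*(11-1) = 1 + 70 = 71

71


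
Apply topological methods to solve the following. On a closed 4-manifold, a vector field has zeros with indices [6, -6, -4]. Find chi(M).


Poincare-Hopf: chi(M) = sum of indices of zeros.
chi = (6) + (-6) + (-4) = -4

-4


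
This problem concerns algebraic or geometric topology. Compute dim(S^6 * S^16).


Join of spheres: S^m * S^n = S^{m+n+1}.
dim = 6 + 16 + 1 = 23

23


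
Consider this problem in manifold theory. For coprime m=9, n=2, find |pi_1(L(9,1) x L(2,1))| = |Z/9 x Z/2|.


pi_1(X x Y) = pi_1(X) x pi_1(Y).
pi_1(L(9,1)) = Z/9, pi_1(L(2,1)) = Z/2.
|Z/9 x Z/2| = 9 * 2 = 18

18


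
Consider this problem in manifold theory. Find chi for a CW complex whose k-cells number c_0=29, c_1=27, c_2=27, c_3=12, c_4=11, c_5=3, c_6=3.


chi = sum_k (-1)^k c_k.
= (-1)^0*29 + (-1)^1*27 + (-1)^2*27 + (-1)^3*12 + (-1)^4*11 + (-1)^5*3 + (-1)^6*3
= (29) + (-27) + (27) + (-12) + (11) + (-3) + (3)
= 28

28


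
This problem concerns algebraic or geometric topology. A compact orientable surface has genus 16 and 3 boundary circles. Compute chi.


For a compact orientable surface with genus g and b boundary components: chi = 2 - 2g - b.
chi = 2 - 2*16 - 3 = 2 - 32 - 3 = -33

-33


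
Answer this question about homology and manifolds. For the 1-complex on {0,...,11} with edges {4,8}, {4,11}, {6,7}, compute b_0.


Run DFS/union-find over 12 vertices.
V = 12, E = 3.
Number of components = 9

9


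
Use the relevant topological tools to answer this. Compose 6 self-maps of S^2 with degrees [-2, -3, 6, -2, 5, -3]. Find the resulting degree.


Degree is multiplicative: deg(composition) = product of degrees.
= (-2) * (-3) * (6) * (-2) * (5) * (-3) = 1080

1080


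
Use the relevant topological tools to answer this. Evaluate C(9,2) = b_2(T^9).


By the Kunneth formula, b_k(T^n) = C(n,k).
b_2(T^9) = C(9,2).
C(9,2) = 9!/(2!*7!) = 36

36


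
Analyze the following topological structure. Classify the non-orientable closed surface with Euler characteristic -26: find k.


chi = 2 - k for closed non-orientable surfaces with k crosscaps.
-26 = 2 - k
k = 2 - (-26) = 28

28


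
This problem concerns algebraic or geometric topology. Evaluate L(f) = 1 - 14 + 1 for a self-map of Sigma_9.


L(f) = tr(f_0*) - tr(f_1*) + tr(f_2*).
= 1 - (14) + (1)
= -12

-12


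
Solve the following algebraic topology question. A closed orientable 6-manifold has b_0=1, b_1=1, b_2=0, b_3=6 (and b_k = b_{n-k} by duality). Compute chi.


By Poincare duality b_k = b_{6-k}, so full Betti numbers: b_0=1, b_1=1, b_2=0, b_3=6, b_4=0, b_5=1, b_6=1.
chi = sum (-1)^k b_k = -6

-6


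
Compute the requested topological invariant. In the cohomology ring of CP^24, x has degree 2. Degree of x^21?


|x| = 2 in H^*(CP^n).
|x^21| = 21 * |x| = 21 * 2 = 42

42


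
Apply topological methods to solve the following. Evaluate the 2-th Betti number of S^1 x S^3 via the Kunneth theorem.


Each S^d has Poincare polynomial 1 + t^d.
The product S^1 x S^3 has Poincare polynomial prod(1+t^d_i).
Expanding: b_0=1, b_1=1, b_3=1, b_4=1.
b_2 = 0

0


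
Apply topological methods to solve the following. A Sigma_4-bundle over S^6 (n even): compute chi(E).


chi(S^6) = 2 (n even), chi(Sigma_4) = 2 - 2*4 = -6.
chi(E) = 2 * (-6) = -12

-12


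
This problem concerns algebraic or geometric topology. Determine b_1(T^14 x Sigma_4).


pi_1(A x B) = pi_1(A) x pi_1(B); rank of abelianization = b_1.
b_1(T^14) = 14, b_1(Sigma_4) = 2*4 = 8.
b_1(product) = 14 + 8 = 22

22


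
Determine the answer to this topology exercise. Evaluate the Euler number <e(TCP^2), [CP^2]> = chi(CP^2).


For any closed oriented manifold, <e(TM),[M]> = chi(M).
chi(CP^2) = 2+1 = 3

3


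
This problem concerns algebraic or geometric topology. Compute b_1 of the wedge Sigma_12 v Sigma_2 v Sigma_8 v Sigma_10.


For a wedge X v Y: reduced H_k(X v Y) = H_k(X) + H_k(Y).
Each Sigma_g contributes b_1 = 2g.
b_1 = 24 + 4 + 16 + 20 = 64

64


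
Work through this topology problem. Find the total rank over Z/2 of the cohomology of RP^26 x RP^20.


dim H^*(RP^n; Z/2) = n+1 (one Z/2 in each degree 0..n).
Total Betti number is multiplicative.
Total = (26+1) * (20+1) = 27 * 21 = 567

567


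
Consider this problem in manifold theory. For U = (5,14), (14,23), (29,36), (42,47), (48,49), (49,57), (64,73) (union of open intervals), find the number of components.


Sort and merge overlapping open intervals.
Merged: (5,14), (14,23), (29,36), (42,47), (48,49), (49,57), (64,73).
Number of components = 7

7


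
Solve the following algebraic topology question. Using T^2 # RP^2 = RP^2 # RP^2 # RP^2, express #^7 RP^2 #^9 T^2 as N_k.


Since a >= 1, the sum is non-orientable; each T^2 can be replaced by RP^2 # RP^2 (since T^2#RP^2 = 3RP^2).
Total crosscaps k = 7 + 2*9 = 25.
Check via chi: chi = 7*1 + 9*0 - (7+9-1)*2 = -23 = 2 - k = -23. Consistent.

25


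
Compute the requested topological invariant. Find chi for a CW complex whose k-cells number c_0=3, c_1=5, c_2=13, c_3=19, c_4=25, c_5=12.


chi = sum_k (-1)^k c_k.
= (-1)^0*3 + (-1)^1*5 + (-1)^2*13 + (-1)^3*19 + (-1)^4*25 + (-1)^5*12
= (3) + (-5) + (13) + (-19) + (25) + (-12)
= 5

5


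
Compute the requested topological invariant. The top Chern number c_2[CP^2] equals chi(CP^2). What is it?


For any closed oriented manifold, <e(TM),[M]> = chi(M).
chi(CP^2) = 2+1 = 3

3


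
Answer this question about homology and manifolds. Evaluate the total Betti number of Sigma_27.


For Sigma_27: b_0 = 1, b_1 = 2g = 54, b_2 = 1.
Total = 1 + 54 + 1 = 56

56


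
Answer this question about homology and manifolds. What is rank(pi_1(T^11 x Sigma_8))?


pi_1(A x B) = pi_1(A) x pi_1(B); rank of abelianization = b_1.
b_1(T^11) = 11, b_1(Sigma_8) = 2*8 = 16.
b_1(product) = 11 + 16 = 27

27


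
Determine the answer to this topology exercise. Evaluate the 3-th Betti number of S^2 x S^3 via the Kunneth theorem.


Each S^d has Poincare polynomial 1 + t^d.
The product S^2 x S^3 has Poincare polynomial prod(1+t^d_i).
Expanding: b_0=1, b_2=1, b_3=1, b_5=1.
b_3 = 1

1


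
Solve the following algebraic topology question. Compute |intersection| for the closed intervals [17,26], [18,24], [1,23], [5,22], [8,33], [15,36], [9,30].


Intersection = [max(a_i), min(b_i)] = [18, 22].
Length = 22 - 18 = 4

4


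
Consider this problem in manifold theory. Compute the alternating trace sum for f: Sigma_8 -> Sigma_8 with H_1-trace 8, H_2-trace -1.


L(f) = tr(f_0*) - tr(f_1*) + tr(f_2*).
= 1 - (8) + (-1)
= -8

-8


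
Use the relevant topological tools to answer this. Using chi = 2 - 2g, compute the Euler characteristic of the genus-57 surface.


For a closed orientable surface of genus g: chi = 2 - 2g.
Here g = 57.
chi = 2 - 2*57 = 2 - 114 = -112

-112


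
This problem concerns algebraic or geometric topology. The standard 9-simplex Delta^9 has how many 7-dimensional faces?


Delta^9 has 9+1 vertices. A 7-face is a choice of 7+1 vertices.
f_7 = C(9+1, 7+1) = C(10,8) = 45

45


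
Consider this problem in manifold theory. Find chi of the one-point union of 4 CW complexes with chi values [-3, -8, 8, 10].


chi(A v B) = chi(A) + chi(B) - 1 (one point identified).
For 4 spaces: chi = (sum chi_i) - (4 - 1).
sum = 7; chi = 7 - 3 = 4

4


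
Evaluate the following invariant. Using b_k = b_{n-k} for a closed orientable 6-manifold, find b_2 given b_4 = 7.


Poincare duality for closed orientable n-manifolds: b_k = b_{n-k}.
Here n = 6, so b_2 = b_4 = 7

7


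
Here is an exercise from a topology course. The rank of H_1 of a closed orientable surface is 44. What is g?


For a closed orientable surface: b_1 = 2g.
44 = 2g
g = 44 / 2 = 22

22


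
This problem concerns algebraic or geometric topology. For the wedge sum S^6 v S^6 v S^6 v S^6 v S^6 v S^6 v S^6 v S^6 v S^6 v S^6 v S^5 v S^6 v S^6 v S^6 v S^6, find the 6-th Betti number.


For a wedge of spheres, H_k (k>0) is free on one generator per sphere of dimension k.
Spheres of dimension 6: count = 14.
b_6 = 14

14


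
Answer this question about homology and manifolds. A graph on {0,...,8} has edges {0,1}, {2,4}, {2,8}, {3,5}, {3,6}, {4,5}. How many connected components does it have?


Run DFS/union-find over 9 vertices.
V = 9, E = 6.
Number of components = 3

3


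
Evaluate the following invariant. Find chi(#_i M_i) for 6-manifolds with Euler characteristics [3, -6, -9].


For n-manifolds: chi(A#B) = chi(A) + chi(B) - chi(S^6).
chi(S^6) = 1 + (-1)^6 = 2.
chi(#) = (sum chi_i) - (3-1)*chi(S^6) = -12 - 2*2 = -16

-16


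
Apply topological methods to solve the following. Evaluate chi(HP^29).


HP^29 has one cell in each dimension 0, 4, ..., 4*29 (29+1 cells, all even-dim).
chi = 29 + 1 = 30

30


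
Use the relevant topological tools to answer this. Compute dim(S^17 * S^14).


Join of spheres: S^m * S^n = S^{m+n+1}.
dim = 17 + 14 + 1 = 32

32
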